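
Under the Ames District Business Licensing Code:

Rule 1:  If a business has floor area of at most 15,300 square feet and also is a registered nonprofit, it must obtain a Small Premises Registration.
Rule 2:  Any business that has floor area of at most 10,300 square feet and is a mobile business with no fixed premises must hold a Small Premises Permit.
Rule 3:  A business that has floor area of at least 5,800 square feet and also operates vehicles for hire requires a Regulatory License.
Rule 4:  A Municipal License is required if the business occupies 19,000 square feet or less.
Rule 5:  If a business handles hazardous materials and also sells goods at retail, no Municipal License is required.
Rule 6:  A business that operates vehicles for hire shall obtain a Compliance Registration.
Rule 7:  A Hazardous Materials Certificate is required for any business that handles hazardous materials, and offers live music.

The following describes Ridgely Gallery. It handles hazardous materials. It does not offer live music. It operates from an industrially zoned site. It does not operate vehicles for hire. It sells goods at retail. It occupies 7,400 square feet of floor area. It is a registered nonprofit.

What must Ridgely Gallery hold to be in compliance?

Rule 1: floor area 7,400 square feet ≤ 15,300 square feet; is a registered nonprofit → Small Premises Registration required.
Rule 2: floor area 7,400 square feet ≤ 10,300 square feet; operates from an industrially zoned site (not: is a mobile business with no fixed premises) → Small Premises Permit not required.
Rule 3: floor area 7,400 square feet ≥ 5,800 square feet; does not operate vehicles for hire → Regulatory License not required.
Rule 4: floor area 7,400 square feet ≤ 19,000 square feet → Municipal License required.
Rule 5: handles hazardous materials; sells goods at retail → exempt from Municipal License.
Rule 6: does not operate vehicles for hire → Compliance Registration not required.
Rule 7: handles hazardous materials; does not offer live music → Hazardous Materials Certificate not required.

Small Premises Registration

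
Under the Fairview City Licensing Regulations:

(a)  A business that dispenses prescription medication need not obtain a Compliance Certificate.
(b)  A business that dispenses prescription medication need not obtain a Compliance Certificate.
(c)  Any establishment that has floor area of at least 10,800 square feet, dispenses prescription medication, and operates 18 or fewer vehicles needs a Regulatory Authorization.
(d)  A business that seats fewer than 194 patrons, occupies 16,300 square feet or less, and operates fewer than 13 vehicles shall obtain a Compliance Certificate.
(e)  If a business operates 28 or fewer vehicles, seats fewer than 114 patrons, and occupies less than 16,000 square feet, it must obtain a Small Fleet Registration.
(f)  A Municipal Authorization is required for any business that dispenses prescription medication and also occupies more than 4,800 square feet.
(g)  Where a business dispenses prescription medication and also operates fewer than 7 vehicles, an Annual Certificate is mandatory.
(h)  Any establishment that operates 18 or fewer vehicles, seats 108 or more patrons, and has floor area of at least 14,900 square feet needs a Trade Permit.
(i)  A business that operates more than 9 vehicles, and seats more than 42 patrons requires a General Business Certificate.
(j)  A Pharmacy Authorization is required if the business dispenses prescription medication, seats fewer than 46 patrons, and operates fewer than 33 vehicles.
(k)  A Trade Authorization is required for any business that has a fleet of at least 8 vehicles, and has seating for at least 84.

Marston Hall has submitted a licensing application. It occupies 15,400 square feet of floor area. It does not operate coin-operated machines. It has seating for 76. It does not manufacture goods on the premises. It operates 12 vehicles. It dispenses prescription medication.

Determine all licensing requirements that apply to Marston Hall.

(a) dispenses prescription medication → exempt from Compliance Certificate.
(b) dispenses prescription medication → exempt from Compliance Certificate.
(c) floor area 15,400 square feet ≥ 10,800 square feet; dispenses prescription medication; vehicles 12 ≤ 18 → Regulatory Authorization required.
(d) seating 76 < 194; floor area 15,400 square feet ≤ 16,300 square feet; vehicles 12 < 13 → Compliance Certificate required.
(e) vehicles 12 ≤ 28; seating 76 < 114; floor area 15,400 square feet < 16,000 square feet → Small Fleet Registration required.
(f) dispenses prescription medication; floor area 15,400 square feet > 4,800 square feet → Municipal Authorization required.
(g) dispenses prescription medication; vehicles 12 ≥ 7 → Annual Certificate not required.
(h) vehicles 12 ≤ 18; seating 76 < 108; floor area 15,400 square feet ≥ 14,900 square feet → Trade Permit not required.
(i) vehicles 12 > 9; seating 76 > 42 → General Business Certificate required.
(j) dispenses prescription medication; seating 76 ≥ 46; vehicles 12 < 33 → Pharmacy Authorization not required.
(k) vehicles 12 ≥ 8; seating 76 < 84 → Trade Authorization not required.

General Business Certificate, Municipal Authorization, Regulatory Authorization, Small Fleet Registration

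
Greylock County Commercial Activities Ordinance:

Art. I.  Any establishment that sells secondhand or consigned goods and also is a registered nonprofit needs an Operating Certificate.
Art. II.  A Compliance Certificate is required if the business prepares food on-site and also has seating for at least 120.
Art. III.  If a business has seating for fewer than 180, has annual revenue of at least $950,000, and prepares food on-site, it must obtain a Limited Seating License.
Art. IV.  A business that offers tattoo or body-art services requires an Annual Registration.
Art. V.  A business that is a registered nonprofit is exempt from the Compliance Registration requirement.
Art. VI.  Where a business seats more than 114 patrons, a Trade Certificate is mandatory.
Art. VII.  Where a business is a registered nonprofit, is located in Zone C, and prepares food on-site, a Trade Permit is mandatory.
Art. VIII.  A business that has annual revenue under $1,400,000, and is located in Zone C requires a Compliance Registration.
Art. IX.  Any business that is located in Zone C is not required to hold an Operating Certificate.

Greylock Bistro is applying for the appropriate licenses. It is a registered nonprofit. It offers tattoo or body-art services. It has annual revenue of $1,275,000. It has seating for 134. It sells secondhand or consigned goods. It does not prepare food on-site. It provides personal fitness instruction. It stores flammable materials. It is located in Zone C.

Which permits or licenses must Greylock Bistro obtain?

Art. I. sells secondhand or consigned goods; is a registered nonprofit → Operating Certificate required.
Art. II. does not prepare food on-site; seating 134 ≥ 120 → Compliance Certificate not required.
Art. III. seating 134 < 180; revenue $1,275,000 ≥ $950,000; does not prepare food on-site → Limited Seating License not required.
Art. IV. offers tattoo or body-art services → Annual Registration required.
Art. V. is a registered nonprofit → exempt from Compliance Registration.
Art. VI. seating 134 > 114 → Trade Certificate required.
Art. VII. is a registered nonprofit; is located in Zone C; does not prepare food on-site → Trade Permit not required.
Art. VIII. revenue $1,275,000 < $1,400,000; is located in Zone C → Compliance Registration required.
Art. IX. is located in Zone C → exempt from Operating Certificate.

Annual Registration, Trade Certificate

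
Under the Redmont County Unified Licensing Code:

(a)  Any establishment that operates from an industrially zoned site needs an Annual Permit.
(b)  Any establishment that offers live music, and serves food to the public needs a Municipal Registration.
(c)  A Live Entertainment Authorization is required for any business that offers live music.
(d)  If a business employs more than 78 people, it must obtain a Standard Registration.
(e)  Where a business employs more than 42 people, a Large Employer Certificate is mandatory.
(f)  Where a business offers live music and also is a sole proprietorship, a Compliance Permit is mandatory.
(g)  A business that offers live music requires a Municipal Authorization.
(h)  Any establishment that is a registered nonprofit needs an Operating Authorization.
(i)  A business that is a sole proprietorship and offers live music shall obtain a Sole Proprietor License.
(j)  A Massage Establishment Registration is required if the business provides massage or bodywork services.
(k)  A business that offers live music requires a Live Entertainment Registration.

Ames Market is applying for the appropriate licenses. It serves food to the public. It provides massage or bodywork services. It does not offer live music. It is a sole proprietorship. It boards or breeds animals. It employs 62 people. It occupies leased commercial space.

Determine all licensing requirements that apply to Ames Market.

Large Employer Certificate, Massage Establishment Registration

(a) occupies leased commercial space (not: operates from an industrially zoned site) → Annual Permit not required.
(b) does not offer live music; serves food to the public → Municipal Registration not required.
(c) does not offer live music → Live Entertainment Authorization not required.
(d) employees 62 ≤ 78 → Standard Registration not required.
(e) employees 62 > 42 → Large Employer Certificate required.
(f) does not offer live music; is a sole proprietorship → Compliance Permit not required.
(g) does not offer live music → Municipal Authorization not required.
(h) is a sole proprietorship (not: is a registered nonprofit) → Operating Authorization not required.
(i) is a sole proprietorship; does not offer live music → Sole Proprietor License not required.
(j) provides massage or bodywork services → Massage Establishment Registration required.
(k) does not offer live music → Live Entertainment Registration not required.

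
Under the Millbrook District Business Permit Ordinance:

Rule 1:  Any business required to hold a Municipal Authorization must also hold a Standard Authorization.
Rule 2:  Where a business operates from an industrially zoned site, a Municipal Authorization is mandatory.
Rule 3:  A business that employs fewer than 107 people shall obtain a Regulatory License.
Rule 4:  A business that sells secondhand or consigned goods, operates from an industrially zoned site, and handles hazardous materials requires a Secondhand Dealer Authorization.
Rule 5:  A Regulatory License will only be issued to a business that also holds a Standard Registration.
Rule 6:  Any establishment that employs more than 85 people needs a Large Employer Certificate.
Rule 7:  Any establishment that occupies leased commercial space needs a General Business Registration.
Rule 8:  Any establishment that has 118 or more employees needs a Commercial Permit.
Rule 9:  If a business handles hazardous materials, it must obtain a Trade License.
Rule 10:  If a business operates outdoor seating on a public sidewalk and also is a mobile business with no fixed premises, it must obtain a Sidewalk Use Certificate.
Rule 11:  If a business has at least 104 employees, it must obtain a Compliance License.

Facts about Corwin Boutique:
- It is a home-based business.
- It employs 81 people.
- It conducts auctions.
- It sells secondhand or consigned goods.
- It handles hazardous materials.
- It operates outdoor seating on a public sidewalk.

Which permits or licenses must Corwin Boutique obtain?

Rule 1: Municipal Authorization is not required → no effect.
Rule 2: is a home-based business (not: operates from an industrially zoned site) → Municipal Authorization not required.
Rule 3: employees 81 < 107 → Regulatory License required.
Rule 4: sells secondhand or consigned goods; is a home-based business (not: operates from an industrially zoned site); handles hazardous materials → Secondhand Dealer Authorization not required.
Rule 5: Regulatory License is required → Standard Registration also required.
Rule 6: employees 81 ≤ 85 → Large Employer Certificate not required.
Rule 7: is a home-based business (not: occupies leased commercial space) → General Business Registration not required.
Rule 8: employees 81 < 118 → Commercial Permit not required.
Rule 9: handles hazardous materials → Trade License required.
Rule 10: operates outdoor seating on a public sidewalk; is a home-based business (not: is a mobile business with no fixed premises) → Sidewalk Use Certificate not required.
Rule 11: employees 81 < 104 → Compliance License not required.

Regulatory License, Standard Registration, Trade License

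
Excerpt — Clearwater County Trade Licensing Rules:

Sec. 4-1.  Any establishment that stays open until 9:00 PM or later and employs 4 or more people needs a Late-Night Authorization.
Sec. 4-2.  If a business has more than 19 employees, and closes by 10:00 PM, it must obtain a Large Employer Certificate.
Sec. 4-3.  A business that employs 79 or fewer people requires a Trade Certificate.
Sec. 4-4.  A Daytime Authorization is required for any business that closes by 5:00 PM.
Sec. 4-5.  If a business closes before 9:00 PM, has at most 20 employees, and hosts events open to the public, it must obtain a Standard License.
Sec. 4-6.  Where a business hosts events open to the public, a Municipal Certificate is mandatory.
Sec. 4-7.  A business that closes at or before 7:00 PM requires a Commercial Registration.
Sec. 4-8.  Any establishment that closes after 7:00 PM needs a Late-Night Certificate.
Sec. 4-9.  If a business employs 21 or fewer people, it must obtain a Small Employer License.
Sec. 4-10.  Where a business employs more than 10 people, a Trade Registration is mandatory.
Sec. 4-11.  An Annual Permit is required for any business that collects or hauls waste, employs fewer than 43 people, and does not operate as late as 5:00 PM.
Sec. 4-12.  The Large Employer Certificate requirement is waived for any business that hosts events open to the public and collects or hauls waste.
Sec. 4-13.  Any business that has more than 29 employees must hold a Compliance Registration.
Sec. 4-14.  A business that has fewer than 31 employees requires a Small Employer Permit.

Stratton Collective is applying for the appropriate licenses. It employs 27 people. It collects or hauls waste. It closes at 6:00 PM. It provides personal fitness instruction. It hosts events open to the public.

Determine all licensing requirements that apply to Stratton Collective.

Commercial Registration, Municipal Certificate, Small Employer Permit, Trade Certificate, Trade Registration

Sec. 4-1. closes 6:00 PM, at/before 9:00 PM; employees 27 ≥ 4 → Late-Night Authorization not required.
Sec. 4-2. employees 27 > 19; closes 6:00 PM, at/before 10:00 PM → Large Employer Certificate required.
Sec. 4-3. employees 27 ≤ 79 → Trade Certificate required.
Sec. 4-4. closes 6:00 PM, after 5:00 PM → Daytime Authorization not required.
Sec. 4-5. closes 6:00 PM, at/before 9:00 PM; employees 27 > 20; hosts events open to the public → Standard License not required.
Sec. 4-6. hosts events open to the public → Municipal Certificate required.
Sec. 4-7. closes 6:00 PM, at/before 7:00 PM → Commercial Registration required.
Sec. 4-8. closes 6:00 PM, at/before 7:00 PM → Late-Night Certificate not required.
Sec. 4-9. employees 27 > 21 → Small Employer License not required.
Sec. 4-10. employees 27 > 10 → Trade Registration required.
Sec. 4-11. collects or hauls waste; employees 27 < 43; closes 6:00 PM, after 5:00 PM → Annual Permit not required.
Sec. 4-12. hosts events open to the public; collects or hauls waste → exempt from Large Employer Certificate.
Sec. 4-13. employees 27 ≤ 29 → Compliance Registration not required.
Sec. 4-14. employees 27 < 31 → Small Employer Permit required.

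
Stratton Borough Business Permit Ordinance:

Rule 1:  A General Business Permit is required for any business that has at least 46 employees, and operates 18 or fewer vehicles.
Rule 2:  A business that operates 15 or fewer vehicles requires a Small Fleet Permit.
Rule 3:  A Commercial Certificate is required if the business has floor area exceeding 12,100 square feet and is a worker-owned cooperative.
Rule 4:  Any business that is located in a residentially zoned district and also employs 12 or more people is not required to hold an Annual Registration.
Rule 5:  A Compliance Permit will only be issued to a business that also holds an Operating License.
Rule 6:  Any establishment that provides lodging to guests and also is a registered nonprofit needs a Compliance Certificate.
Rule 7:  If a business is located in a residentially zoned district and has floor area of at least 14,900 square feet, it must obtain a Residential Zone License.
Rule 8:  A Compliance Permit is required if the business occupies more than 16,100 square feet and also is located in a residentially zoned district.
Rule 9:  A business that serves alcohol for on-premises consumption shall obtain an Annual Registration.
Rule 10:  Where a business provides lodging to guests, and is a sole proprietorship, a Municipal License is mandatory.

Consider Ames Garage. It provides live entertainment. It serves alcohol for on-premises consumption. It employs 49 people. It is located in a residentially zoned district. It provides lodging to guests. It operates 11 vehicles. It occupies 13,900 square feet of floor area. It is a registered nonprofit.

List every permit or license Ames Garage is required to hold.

Rule 1: employees 49 ≥ 46; vehicles 11 ≤ 18 → General Business Permit required.
Rule 2: vehicles 11 ≤ 15 → Small Fleet Permit required.
Rule 3: floor area 13,900 square feet > 12,100 square feet; is a registered nonprofit (not: is a worker-owned cooperative) → Commercial Certificate not required.
Rule 4: is located in a residentially zoned district; employees 49 ≥ 12 → exempt from Annual Registration.
Rule 5: Compliance Permit is not required → no effect.
Rule 6: provides lodging to guests; is a registered nonprofit → Compliance Certificate required.
Rule 7: is located in a residentially zoned district; floor area 13,900 square feet < 14,900 square feet → Residential Zone License not required.
Rule 8: floor area 13,900 square feet ≤ 16,100 square feet; is located in a residentially zoned district → Compliance Permit not required.
Rule 9: serves alcohol for on-premises consumption → Annual Registration required.
Rule 10: provides lodging to guests; is a registered nonprofit (not: is a sole proprietorship) → Municipal License not required.

Compliance Certificate, General Business Permit, Small Fleet Permit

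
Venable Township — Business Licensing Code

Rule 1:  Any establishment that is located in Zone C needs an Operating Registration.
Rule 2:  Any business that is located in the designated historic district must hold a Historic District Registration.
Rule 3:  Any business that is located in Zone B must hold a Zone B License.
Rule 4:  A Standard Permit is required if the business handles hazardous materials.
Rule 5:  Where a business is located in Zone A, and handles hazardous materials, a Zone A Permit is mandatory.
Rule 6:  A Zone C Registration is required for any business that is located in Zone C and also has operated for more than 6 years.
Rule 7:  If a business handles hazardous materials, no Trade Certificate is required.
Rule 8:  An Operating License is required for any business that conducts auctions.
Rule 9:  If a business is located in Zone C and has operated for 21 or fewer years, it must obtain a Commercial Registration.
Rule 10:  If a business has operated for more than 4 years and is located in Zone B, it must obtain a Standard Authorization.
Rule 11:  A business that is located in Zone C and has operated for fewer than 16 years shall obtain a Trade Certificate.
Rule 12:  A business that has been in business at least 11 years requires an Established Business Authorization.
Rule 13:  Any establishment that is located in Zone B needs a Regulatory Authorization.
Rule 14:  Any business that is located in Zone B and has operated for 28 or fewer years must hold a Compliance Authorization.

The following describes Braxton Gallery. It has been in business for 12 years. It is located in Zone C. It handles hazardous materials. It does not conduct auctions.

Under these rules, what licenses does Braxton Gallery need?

Rule 1: is located in Zone C → Operating Registration required.
Rule 2: is located in Zone C (not: is located in the designated historic district) → Historic District Registration not required.
Rule 3: is located in Zone C (not: is located in Zone B) → Zone B License not required.
Rule 4: handles hazardous materials → Standard Permit required.
Rule 5: is located in Zone C (not: is located in Zone A); handles hazardous materials → Zone A Permit not required.
Rule 6: is located in Zone C; years in business 12 > 6 → Zone C Registration required.
Rule 7: handles hazardous materials → exempt from Trade Certificate.
Rule 8: does not conduct auctions → Operating License not required.
Rule 9: is located in Zone C; years in business 12 ≤ 21 → Commercial Registration required.
Rule 10: years in business 12 > 4; is located in Zone C (not: is located in Zone B) → Standard Authorization not required.
Rule 11: is located in Zone C; years in business 12 < 16 → Trade Certificate required.
Rule 12: years in business 12 ≥ 11 → Established Business Authorization required.
Rule 13: is located in Zone C (not: is located in Zone B) → Regulatory Authorization not required.
Rule 14: is located in Zone C (not: is located in Zone B); years in business 12 ≤ 28 → Compliance Authorization not required.

Commercial Registration, Established Business Authorization, Operating Registration, Standard Permit, Zone C Registration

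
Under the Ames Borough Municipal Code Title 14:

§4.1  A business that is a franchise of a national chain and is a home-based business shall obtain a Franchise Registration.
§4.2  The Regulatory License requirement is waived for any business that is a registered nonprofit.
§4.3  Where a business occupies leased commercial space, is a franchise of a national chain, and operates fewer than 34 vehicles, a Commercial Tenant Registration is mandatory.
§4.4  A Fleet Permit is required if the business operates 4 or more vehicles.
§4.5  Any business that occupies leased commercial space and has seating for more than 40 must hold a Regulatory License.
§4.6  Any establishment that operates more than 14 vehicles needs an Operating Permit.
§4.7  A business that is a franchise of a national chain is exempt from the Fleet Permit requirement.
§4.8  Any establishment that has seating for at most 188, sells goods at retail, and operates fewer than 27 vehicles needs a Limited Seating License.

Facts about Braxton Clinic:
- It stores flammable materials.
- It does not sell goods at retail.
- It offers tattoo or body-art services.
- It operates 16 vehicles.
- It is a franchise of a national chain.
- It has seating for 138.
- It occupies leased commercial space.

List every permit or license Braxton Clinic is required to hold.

Commercial Tenant Registration, Operating Permit, Regulatory License

§4.1 is a franchise of a national chain; occupies leased commercial space (not: is a home-based business) → Franchise Registration not required.
§4.2 is a franchise of a national chain (not: is a registered nonprofit) → Regulatory License exemption does not apply.
§4.3 occupies leased commercial space; is a franchise of a national chain; vehicles 16 < 34 → Commercial Tenant Registration required.
§4.4 vehicles 16 ≥ 4 → Fleet Permit required.
§4.5 occupies leased commercial space; seating 138 > 40 → Regulatory License required.
§4.6 vehicles 16 > 14 → Operating Permit required.
§4.7 is a franchise of a national chain → exempt from Fleet Permit.
§4.8 seating 138 ≤ 188; does not sell goods at retail; vehicles 16 < 27 → Limited Seating License not required.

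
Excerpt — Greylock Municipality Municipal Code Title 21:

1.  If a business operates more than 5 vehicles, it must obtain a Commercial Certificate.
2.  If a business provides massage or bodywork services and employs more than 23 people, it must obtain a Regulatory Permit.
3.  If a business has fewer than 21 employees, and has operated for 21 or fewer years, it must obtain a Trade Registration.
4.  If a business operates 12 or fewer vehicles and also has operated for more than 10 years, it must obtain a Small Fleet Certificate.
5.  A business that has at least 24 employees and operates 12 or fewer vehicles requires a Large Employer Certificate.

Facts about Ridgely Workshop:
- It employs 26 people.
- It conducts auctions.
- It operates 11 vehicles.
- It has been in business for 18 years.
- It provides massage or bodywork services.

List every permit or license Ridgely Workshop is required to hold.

Commercial Certificate, Large Employer Certificate, Regulatory Permit, Small Fleet Certificate

1. vehicles 11 > 5 → Commercial Certificate required.
2. provides massage or bodywork services; employees 26 > 23 → Regulatory Permit required.
3. employees 26 ≥ 21; years in business 18 ≤ 21 → Trade Registration not required.
4. vehicles 11 ≤ 12; years in business 18 > 10 → Small Fleet Certificate required.
5. employees 26 ≥ 24; vehicles 11 ≤ 12 → Large Employer Certificate required.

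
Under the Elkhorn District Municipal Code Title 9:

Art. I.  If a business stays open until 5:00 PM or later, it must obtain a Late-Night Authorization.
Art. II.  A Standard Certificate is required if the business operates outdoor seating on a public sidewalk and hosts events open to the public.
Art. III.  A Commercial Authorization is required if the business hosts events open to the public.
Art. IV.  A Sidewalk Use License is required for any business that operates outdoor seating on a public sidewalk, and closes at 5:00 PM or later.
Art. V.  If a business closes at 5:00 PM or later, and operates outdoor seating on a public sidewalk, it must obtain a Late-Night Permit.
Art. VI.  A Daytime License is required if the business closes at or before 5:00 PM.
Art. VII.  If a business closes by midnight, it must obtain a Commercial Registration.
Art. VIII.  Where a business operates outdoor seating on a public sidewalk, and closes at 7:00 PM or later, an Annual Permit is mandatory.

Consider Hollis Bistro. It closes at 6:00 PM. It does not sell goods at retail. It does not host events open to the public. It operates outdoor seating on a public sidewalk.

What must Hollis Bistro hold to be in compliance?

Commercial Registration, Late-Night Authorization, Late-Night Permit, Sidewalk Use License

Art. I. closes 6:00 PM, after 5:00 PM → Late-Night Authorization required.
Art. II. operates outdoor seating on a public sidewalk; does not host events open to the public → Standard Certificate not required.
Art. III. does not host events open to the public → Commercial Authorization not required.
Art. IV. operates outdoor seating on a public sidewalk; closes 6:00 PM, after 5:00 PM → Sidewalk Use License required.
Art. V. closes 6:00 PM, after 5:00 PM; operates outdoor seating on a public sidewalk → Late-Night Permit required.
Art. VI. closes 6:00 PM, after 5:00 PM → Daytime License not required.
Art. VII. closes 6:00 PM, at/before midnight → Commercial Registration required.
Art. VIII. operates outdoor seating on a public sidewalk; closes 6:00 PM, at/before 7:00 PM → Annual Permit not required.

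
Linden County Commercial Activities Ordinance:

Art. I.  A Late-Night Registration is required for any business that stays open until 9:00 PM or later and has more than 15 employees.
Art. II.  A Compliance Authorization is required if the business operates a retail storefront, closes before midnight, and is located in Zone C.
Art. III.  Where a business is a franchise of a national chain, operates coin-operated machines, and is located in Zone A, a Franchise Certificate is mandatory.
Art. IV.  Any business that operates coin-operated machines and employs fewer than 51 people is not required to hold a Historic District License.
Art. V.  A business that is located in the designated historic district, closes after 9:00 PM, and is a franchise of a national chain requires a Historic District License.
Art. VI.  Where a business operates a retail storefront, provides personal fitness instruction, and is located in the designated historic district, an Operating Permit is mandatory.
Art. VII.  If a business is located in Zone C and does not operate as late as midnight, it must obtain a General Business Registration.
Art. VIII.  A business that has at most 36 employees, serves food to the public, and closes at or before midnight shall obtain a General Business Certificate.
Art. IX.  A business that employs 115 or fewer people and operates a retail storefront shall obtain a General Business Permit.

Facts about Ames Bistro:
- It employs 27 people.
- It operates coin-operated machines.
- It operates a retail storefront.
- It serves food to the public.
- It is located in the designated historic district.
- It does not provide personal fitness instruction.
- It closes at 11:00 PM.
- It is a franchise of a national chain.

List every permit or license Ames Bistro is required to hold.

Art. I. closes 11:00 PM, after 9:00 PM; employees 27 > 15 → Late-Night Registration required.
Art. II. operates a retail storefront; closes 11:00 PM, at/before midnight; is located in the designated historic district (not: is located in Zone C) → Compliance Authorization not required.
Art. III. is a franchise of a national chain; operates coin-operated machines; is located in the designated historic district (not: is located in Zone A) → Franchise Certificate not required.
Art. IV. operates coin-operated machines; employees 27 < 51 → exempt from Historic District License.
Art. V. is located in the designated historic district; closes 11:00 PM, after 9:00 PM; is a franchise of a national chain → Historic District License required.
Art. VI. operates a retail storefront; does not provide personal fitness instruction; is located in the designated historic district → Operating Permit not required.
Art. VII. is located in the designated historic district (not: is located in Zone C); closes 11:00 PM, at/before midnight → General Business Registration not required.
Art. VIII. employees 27 ≤ 36; serves food to the public; closes 11:00 PM, at/before midnight → General Business Certificate required.
Art. IX. employees 27 ≤ 115; operates a retail storefront → General Business Permit required.

General Business Certificate, General Business Permit, Late-Night Registration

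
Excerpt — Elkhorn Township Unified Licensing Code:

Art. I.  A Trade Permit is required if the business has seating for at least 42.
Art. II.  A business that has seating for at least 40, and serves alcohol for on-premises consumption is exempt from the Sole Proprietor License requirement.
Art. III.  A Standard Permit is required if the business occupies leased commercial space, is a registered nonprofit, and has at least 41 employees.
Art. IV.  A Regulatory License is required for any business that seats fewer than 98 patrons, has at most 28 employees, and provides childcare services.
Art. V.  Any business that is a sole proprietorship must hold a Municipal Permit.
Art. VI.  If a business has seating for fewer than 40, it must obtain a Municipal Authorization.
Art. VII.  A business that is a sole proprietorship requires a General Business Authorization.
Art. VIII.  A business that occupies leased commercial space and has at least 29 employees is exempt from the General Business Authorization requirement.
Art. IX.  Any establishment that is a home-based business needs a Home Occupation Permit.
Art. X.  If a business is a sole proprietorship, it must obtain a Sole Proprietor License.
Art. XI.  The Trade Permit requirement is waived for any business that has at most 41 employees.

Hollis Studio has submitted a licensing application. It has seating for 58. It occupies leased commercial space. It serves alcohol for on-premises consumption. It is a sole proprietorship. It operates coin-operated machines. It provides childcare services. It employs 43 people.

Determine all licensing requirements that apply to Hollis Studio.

Art. I. seating 58 ≥ 42 → Trade Permit required.
Art. II. seating 58 ≥ 40; serves alcohol for on-premises consumption → exempt from Sole Proprietor License.
Art. III. occupies leased commercial space; is a sole proprietorship (not: is a registered nonprofit); employees 43 ≥ 41 → Standard Permit not required.
Art. IV. seating 58 < 98; employees 43 > 28; provides childcare services → Regulatory License not required.
Art. V. is a sole proprietorship → Municipal Permit required.
Art. VI. seating 58 ≥ 40 → Municipal Authorization not required.
Art. VII. is a sole proprietorship → General Business Authorization required.
Art. VIII. occupies leased commercial space; employees 43 ≥ 29 → exempt from General Business Authorization.
Art. IX. occupies leased commercial space (not: is a home-based business) → Home Occupation Permit not required.
Art. X. is a sole proprietorship → Sole Proprietor License required.
Art. XI. employees 43 > 41 → Trade Permit exemption does not apply.

Municipal Permit, Trade Permit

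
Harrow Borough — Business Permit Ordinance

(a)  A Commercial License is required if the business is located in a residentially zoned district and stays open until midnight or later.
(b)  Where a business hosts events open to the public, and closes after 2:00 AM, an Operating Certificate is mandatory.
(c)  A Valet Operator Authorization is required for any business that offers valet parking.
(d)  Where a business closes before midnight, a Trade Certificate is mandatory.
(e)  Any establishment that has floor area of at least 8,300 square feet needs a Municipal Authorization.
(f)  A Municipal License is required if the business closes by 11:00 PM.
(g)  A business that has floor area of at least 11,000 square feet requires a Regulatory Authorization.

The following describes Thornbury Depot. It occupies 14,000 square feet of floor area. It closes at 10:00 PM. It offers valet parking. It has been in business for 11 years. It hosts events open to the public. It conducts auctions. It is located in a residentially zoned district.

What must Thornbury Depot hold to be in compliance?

(a) is located in a residentially zoned district; closes 10:00 PM, at/before midnight → Commercial License not required.
(b) hosts events open to the public; closes 10:00 PM, at/before 2:00 AM → Operating Certificate not required.
(c) offers valet parking → Valet Operator Authorization required.
(d) closes 10:00 PM, at/before midnight → Trade Certificate required.
(e) floor area 14,000 square feet ≥ 8,300 square feet → Municipal Authorization required.
(f) closes 10:00 PM, at/before 11:00 PM → Municipal License required.
(g) floor area 14,000 square feet ≥ 11,000 square feet → Regulatory Authorization required.

Municipal Authorization, Municipal License, Regulatory Authorization, Trade Certificate, Valet Operator Authorization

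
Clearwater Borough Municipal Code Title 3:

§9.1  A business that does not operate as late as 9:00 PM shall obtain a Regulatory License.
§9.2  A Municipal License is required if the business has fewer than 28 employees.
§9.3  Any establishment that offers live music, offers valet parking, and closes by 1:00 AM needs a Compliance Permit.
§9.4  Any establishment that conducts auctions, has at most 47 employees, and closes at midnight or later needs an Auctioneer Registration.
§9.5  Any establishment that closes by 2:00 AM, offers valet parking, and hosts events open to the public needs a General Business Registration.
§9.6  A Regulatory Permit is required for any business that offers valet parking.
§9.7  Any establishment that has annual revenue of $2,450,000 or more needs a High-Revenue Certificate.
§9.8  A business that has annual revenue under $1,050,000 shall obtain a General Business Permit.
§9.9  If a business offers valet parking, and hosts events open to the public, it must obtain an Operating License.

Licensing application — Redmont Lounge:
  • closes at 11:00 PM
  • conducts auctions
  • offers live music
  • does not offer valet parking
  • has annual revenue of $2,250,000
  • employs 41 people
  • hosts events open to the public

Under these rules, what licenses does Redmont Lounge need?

None

§9.1 closes 11:00 PM, after 9:00 PM → Regulatory License not required.
§9.2 employees 41 ≥ 28 → Municipal License not required.
§9.3 offers live music; does not offer valet parking; closes 11:00 PM, at/before 1:00 AM → Compliance Permit not required.
§9.4 conducts auctions; employees 41 ≤ 47; closes 11:00 PM, at/before midnight → Auctioneer Registration not required.
§9.5 closes 11:00 PM, at/before 2:00 AM; does not offer valet parking; hosts events open to the public → General Business Registration not required.
§9.6 does not offer valet parking → Regulatory Permit not required.
§9.7 revenue $2,250,000 < $2,450,000 → High-Revenue Certificate not required.
§9.8 revenue $2,250,000 ≥ $1,050,000 → General Business Permit not required.
§9.9 does not offer valet parking; hosts events open to the public → Operating License not required.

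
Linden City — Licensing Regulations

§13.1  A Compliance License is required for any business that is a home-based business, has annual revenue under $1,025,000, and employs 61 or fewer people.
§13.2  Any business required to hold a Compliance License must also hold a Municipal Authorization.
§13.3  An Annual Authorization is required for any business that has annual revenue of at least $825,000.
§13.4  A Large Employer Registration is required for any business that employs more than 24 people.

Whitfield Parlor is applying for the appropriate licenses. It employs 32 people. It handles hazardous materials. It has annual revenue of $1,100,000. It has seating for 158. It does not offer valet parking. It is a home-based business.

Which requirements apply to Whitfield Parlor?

§13.1 is a home-based business; revenue $1,100,000 ≥ $1,025,000; employees 32 ≤ 61 → Compliance License not required.
§13.2 Compliance License is not required → no effect.
§13.3 revenue $1,100,000 ≥ $825,000 → Annual Authorization required.
§13.4 employees 32 > 24 → Large Employer Registration required.

Annual Authorization, Large Employer Registration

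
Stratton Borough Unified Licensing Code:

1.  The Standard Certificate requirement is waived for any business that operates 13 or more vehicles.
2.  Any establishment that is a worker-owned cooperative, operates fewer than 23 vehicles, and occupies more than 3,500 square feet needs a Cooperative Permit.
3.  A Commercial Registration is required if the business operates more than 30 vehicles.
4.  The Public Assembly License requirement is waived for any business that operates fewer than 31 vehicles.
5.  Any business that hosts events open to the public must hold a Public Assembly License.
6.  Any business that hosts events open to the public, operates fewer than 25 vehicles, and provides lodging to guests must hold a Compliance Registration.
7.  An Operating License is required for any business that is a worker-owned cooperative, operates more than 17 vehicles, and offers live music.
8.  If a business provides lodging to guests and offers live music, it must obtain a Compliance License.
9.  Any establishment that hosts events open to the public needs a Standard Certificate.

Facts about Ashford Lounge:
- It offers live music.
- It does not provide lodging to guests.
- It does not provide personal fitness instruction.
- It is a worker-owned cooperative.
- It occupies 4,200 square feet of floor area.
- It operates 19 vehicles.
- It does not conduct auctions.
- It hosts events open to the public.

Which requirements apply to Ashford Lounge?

Cooperative Permit, Operating License

1. vehicles 19 ≥ 13 → exempt from Standard Certificate.
2. is a worker-owned cooperative; vehicles 19 < 23; floor area 4,200 square feet > 3,500 square feet → Cooperative Permit required.
3. vehicles 19 ≤ 30 → Commercial Registration not required.
4. vehicles 19 < 31 → exempt from Public Assembly License.
5. hosts events open to the public → Public Assembly License required.
6. hosts events open to the public; vehicles 19 < 25; does not provide lodging to guests → Compliance Registration not required.
7. is a worker-owned cooperative; vehicles 19 > 17; offers live music → Operating License required.
8. does not provide lodging to guests; offers live music → Compliance License not required.
9. hosts events open to the public → Standard Certificate required.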